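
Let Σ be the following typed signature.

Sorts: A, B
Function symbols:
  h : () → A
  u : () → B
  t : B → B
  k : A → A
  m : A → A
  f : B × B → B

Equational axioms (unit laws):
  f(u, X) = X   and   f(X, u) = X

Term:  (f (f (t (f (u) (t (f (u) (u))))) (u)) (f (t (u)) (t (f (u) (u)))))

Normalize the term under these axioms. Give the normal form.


normal form = (f (t (t (u))) (f (t (u)) (t (u))))

1. (f (f (t (f (u) (t (f (u) (u))))) (u)) (f (t (u)) (t (f (u) (u)))))  →  (f (t (f (u) (t (f (u) (u))))) (f (t (u)) (t (f (u) (u)))))
2. (f (t (f (u) (t (f (u) (u))))) (f (t (u)) (t (f (u) (u)))))  →  (f (t (t (f (u) (u)))) (f (t (u)) (t (f (u) (u)))))
3. (f (t (t (f (u) (u)))) (f (t (u)) (t (f (u) (u)))))  →  (f (t (t (u))) (f (t (u)) (t (f (u) (u)))))
4. (f (t (t (u))) (f (t (u)) (t (f (u) (u)))))  →  (f (t (t (u))) (f (t (u)) (t (u))))


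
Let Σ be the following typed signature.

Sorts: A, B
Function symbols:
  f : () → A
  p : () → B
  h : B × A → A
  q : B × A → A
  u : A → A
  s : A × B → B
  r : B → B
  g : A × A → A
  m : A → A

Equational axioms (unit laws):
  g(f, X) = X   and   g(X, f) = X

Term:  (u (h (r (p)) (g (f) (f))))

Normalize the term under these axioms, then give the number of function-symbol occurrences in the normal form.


1. (u (h (r (p)) (g (f) (f))))  →  (u (h (r (p)) (f)))
normal form: (u (h (r (p)) (f)))

size = 5


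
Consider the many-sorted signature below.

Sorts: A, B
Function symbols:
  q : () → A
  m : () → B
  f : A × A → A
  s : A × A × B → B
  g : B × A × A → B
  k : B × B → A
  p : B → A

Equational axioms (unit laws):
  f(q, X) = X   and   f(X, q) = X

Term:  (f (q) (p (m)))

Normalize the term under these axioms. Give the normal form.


normal form = (p (m))

1. (f (q) (p (m)))  →  (p (m))


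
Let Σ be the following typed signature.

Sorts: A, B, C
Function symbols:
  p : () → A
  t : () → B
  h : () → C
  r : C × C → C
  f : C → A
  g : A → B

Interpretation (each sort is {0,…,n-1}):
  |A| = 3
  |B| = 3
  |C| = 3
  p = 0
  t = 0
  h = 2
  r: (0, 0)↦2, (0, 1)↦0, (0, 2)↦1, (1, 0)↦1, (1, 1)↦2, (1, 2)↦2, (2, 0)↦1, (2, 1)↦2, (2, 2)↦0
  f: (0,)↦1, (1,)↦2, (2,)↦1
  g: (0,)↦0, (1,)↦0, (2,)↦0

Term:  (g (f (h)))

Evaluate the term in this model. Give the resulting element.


  h = 2
  (f (h)) = f(2,) = 1
  (g (f (h))) = g(1,) = 0

value = 0


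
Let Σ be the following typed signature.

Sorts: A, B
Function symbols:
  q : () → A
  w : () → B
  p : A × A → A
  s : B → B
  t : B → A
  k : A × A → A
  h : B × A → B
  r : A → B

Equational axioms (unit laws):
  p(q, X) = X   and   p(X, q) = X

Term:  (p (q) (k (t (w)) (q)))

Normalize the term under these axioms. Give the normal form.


1. (p (q) (k (t (w)) (q)))  →  (k (t (w)) (q))

normal form = (k (t (w)) (q))


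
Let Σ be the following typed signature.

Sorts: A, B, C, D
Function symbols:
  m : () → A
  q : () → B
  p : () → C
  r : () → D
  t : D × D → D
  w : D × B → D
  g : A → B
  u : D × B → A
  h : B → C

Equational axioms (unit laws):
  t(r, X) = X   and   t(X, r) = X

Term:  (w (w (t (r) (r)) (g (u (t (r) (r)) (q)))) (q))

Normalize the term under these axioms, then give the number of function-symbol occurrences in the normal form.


1. (w (w (t (r) (r)) (g (u (t (r) (r)) (q)))) (q))  →  (w (w (r) (g (u (t (r) (r)) (q)))) (q))
2. (w (w (r) (g (u (t (r) (r)) (q)))) (q))  →  (w (w (r) (g (u (r) (q)))) (q))
normal form: (w (w (r) (g (u (r) (q)))) (q))

size = 8


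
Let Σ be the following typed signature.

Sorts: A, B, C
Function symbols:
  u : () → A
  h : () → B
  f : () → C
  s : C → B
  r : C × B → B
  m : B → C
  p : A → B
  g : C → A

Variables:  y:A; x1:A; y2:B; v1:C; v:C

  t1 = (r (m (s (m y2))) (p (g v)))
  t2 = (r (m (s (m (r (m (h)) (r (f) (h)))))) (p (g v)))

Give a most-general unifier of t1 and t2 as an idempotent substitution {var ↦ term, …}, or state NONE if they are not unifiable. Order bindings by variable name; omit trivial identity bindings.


{y2 ↦ (r (m (h)) (r (f) (h)))}


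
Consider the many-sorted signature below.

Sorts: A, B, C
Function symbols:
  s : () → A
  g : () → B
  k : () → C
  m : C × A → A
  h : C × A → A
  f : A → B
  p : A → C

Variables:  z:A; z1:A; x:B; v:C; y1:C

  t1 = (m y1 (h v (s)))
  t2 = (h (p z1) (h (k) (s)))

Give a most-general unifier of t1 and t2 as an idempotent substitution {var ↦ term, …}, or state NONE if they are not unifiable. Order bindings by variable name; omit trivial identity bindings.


NONE (not unifiable)

head clash or occurs-check failure — not unifiable


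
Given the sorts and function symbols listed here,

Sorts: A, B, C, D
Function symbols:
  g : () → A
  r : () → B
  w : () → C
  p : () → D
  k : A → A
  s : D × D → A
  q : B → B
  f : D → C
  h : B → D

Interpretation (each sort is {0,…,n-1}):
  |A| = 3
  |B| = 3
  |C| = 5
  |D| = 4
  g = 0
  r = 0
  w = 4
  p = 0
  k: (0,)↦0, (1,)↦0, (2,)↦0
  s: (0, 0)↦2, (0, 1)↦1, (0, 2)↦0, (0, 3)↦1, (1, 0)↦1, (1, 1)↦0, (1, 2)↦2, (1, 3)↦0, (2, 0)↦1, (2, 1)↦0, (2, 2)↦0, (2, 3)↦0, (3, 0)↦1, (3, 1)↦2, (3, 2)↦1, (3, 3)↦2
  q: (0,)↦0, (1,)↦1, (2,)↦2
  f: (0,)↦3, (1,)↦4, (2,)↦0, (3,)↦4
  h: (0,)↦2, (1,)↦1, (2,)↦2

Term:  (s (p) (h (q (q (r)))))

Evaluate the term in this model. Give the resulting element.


  p = 0
  r = 0
  (q (r)) = q(0,) = 0
  (q (q (r))) = q(0,) = 0
  (h (q (q (r)))) = h(0,) = 2
  (s (p) (h (q (q (r))))) = s(0, 2) = 0

value = 0


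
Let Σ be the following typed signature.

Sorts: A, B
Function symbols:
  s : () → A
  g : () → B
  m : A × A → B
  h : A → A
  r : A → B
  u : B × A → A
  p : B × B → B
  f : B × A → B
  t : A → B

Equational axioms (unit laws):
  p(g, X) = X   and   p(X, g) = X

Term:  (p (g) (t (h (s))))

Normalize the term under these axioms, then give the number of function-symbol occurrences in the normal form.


1. (p (g) (t (h (s))))  →  (t (h (s)))
normal form: (t (h (s)))

size = 3


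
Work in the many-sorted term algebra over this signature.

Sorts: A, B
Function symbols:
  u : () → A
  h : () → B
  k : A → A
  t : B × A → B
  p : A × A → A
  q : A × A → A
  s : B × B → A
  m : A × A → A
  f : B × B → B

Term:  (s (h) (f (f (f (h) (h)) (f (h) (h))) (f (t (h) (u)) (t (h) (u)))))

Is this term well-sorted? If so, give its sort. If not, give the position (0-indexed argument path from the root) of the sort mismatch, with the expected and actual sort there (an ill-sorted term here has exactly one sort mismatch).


  (h) : B
        (h) : B
        (h) : B
      (f (h) (h)) : B
        (h) : B
        (h) : B
      (f (h) (h)) : B
    (f (f (h) (h)) (f (h) (h))) : B
        (h) : B
        (u) : A
      (t (h) (u)) : B
        (h) : B
        (u) : A
      (t (h) (u)) : B
    (f (t (h) (u)) (t (h) (u))) : B
  (f (f (f (h) (h)) (f (h) (h))) (f (t (h) (u)) (t (h) (u)))) : B
(s (h) (f (f (f (h) (h)) (f (h) (h))) (f (t (h) (u)) (t (h) (u))))) : A

well-sorted; sort = A


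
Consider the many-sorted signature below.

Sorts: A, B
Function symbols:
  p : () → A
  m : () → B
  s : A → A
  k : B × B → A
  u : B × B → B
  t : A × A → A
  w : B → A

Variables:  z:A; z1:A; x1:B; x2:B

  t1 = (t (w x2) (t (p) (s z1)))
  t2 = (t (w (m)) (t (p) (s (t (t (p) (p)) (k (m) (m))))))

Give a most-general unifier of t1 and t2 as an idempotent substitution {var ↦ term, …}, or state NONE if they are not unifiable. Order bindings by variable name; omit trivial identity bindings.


{x2 ↦ (m), z1 ↦ (t (t (p) (p)) (k (m) (m)))}


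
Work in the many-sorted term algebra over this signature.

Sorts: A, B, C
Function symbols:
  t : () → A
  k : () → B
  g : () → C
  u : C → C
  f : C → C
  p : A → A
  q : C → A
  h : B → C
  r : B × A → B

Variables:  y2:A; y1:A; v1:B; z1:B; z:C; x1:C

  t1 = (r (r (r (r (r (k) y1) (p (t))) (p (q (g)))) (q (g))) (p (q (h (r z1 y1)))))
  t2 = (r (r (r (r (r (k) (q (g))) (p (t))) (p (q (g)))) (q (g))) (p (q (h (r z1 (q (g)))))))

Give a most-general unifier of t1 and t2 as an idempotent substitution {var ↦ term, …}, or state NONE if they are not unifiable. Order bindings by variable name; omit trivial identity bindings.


{y1 ↦ (q (g))}


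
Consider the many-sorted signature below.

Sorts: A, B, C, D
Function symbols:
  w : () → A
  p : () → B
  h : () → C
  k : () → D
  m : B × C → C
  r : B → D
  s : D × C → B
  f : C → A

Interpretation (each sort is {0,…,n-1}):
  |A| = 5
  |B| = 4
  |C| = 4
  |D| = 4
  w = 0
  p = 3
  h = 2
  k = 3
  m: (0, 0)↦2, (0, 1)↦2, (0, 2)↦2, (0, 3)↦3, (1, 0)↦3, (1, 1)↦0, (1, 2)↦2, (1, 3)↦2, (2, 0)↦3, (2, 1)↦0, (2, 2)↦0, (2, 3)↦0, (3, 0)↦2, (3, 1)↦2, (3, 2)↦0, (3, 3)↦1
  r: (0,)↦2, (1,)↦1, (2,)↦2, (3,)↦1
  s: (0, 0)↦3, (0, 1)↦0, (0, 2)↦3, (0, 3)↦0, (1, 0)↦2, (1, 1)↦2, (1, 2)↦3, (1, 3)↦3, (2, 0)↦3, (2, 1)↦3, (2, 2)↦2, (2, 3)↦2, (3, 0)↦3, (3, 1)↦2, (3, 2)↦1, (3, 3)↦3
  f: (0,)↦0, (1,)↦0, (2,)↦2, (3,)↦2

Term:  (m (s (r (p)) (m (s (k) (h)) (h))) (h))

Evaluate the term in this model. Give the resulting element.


value = 0

  p = 3
  (r (p)) = r(3,) = 1
  k = 3
  h = 2
  (s (k) (h)) = s(3, 2) = 1
  h = 2
  (m (s (k) (h)) (h)) = m(1, 2) = 2
  (s (r (p)) (m (s (k) (h)) (h))) = s(1, 2) = 3
  h = 2
  (m (s (r (p)) (m (s (k) (h)) (h))) (h)) = m(3, 2) = 0


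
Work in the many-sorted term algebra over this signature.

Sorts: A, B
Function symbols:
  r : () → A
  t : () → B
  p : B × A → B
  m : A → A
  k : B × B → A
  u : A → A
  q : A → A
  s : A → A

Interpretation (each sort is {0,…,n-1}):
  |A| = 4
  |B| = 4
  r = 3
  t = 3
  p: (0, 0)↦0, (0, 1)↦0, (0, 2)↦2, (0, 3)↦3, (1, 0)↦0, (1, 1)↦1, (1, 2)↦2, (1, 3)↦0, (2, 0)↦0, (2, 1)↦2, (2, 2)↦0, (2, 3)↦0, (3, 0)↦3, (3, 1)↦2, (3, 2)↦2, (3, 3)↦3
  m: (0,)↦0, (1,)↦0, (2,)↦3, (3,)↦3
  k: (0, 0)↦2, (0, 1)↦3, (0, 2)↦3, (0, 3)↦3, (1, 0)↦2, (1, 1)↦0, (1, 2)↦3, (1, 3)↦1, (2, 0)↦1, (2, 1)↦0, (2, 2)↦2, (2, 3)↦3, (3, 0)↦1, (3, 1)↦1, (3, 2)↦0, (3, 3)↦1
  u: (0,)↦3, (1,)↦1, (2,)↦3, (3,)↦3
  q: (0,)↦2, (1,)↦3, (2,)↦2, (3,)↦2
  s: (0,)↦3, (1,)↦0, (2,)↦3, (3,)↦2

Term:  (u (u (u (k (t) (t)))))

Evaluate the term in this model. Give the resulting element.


value = 1

  t = 3
  t = 3
  (k (t) (t)) = k(3, 3) = 1
  (u (k (t) (t))) = u(1,) = 1
  (u (u (k (t) (t)))) = u(1,) = 1
  (u (u (u (k (t) (t))))) = u(1,) = 1


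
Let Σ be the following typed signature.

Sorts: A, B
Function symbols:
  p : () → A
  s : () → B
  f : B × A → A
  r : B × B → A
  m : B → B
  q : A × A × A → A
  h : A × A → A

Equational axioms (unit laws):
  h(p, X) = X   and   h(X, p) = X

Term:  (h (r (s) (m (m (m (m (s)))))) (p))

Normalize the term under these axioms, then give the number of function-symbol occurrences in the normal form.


size = 7

1. (h (r (s) (m (m (m (m (s)))))) (p))  →  (r (s) (m (m (m (m (s))))))
normal form: (r (s) (m (m (m (m (s))))))


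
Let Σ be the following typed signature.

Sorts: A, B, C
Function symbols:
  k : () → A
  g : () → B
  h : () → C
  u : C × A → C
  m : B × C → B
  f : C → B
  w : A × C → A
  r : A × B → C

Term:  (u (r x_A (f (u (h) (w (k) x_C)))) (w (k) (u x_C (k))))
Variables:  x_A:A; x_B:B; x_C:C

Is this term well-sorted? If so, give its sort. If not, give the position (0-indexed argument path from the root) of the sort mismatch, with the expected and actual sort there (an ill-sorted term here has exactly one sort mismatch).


well-sorted; sort = C

    x_A : A
        (h) : C
          (k) : A
          x_C : C
        (w (k) x_C) : A
      (u (h) (w (k) x_C)) : C
    (f (u (h) (w (k) x_C))) : B
  (r x_A (f (u (h) (w (k) x_C)))) : C
    (k) : A
      x_C : C
      (k) : A
    (u x_C (k)) : C
  (w (k) (u x_C (k))) : A
(u (r x_A (f (u (h) (w (k) x_C)))) (w (k) (u x_C (k)))) : C


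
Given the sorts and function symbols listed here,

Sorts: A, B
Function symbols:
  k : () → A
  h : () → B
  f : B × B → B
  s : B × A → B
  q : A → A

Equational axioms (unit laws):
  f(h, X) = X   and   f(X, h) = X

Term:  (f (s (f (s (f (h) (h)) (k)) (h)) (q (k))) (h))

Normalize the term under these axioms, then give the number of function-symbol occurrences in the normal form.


1. (f (s (f (s (f (h) (h)) (k)) (h)) (q (k))) (h))  →  (s (f (s (f (h) (h)) (k)) (h)) (q (k)))
2. (s (f (s (f (h) (h)) (k)) (h)) (q (k)))  →  (s (s (f (h) (h)) (k)) (q (k)))
3. (s (s (f (h) (h)) (k)) (q (k)))  →  (s (s (h) (k)) (q (k)))
normal form: (s (s (h) (k)) (q (k)))

size = 6


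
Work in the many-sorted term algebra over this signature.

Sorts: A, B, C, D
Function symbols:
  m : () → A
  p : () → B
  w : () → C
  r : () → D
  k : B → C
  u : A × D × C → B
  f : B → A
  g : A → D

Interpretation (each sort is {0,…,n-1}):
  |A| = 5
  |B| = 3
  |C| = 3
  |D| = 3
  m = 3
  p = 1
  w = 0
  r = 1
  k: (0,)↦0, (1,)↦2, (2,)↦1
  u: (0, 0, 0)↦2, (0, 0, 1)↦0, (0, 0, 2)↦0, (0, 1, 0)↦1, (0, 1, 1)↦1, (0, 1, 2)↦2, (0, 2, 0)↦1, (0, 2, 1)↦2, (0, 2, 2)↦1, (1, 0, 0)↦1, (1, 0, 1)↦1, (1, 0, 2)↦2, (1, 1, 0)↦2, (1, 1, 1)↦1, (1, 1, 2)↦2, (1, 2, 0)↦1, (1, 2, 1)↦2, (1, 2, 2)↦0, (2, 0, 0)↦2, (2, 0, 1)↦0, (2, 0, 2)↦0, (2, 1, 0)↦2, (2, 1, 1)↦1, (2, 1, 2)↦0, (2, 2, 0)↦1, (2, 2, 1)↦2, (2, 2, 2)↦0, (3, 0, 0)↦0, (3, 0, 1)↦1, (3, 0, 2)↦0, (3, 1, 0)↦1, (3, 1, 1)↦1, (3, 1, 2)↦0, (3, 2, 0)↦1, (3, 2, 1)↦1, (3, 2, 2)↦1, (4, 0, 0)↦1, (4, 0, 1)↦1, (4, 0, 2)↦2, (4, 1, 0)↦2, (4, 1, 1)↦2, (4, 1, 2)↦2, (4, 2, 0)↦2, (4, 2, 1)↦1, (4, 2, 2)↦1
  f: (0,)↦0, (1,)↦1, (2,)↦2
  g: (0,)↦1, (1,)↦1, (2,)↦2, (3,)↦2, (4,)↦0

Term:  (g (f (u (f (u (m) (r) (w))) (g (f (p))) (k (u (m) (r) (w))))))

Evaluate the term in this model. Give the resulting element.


  m = 3
  r = 1
  w = 0
  (u (m) (r) (w)) = u(3, 1, 0) = 1
  (f (u (m) (r) (w))) = f(1,) = 1
  p = 1
  (f (p)) = f(1,) = 1
  (g (f (p))) = g(1,) = 1
  m = 3
  r = 1
  w = 0
  (u (m) (r) (w)) = u(3, 1, 0) = 1
  (k (u (m) (r) (w))) = k(1,) = 2
  (u (f (u (m) (r) (w))) (g (f (p))) (k (u (m) (r) (w)))) = u(1, 1, 2) = 2
  (f (u (f (u (m) (r) (w))) (g (f (p))) (k (u (m) (r) (w))))) = f(2,) = 2
  (g (f (u (f (u (m) (r) (w))) (g (f (p))) (k (u (m) (r) (w)))))) = g(2,) = 2

value = 2


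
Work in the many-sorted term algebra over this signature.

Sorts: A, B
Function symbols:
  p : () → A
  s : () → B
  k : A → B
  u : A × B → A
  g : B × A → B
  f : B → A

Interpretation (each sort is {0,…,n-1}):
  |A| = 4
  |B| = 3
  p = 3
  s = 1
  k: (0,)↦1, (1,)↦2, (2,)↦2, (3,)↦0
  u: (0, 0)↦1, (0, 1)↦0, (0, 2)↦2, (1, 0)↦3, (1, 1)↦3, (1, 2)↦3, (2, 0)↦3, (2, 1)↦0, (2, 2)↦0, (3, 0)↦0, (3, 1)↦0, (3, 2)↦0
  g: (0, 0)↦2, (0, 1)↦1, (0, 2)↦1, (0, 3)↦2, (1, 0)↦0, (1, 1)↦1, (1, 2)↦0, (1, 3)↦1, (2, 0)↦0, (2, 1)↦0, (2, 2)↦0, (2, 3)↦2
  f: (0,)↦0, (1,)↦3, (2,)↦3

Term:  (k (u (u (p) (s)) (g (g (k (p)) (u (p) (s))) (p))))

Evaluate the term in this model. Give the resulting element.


  p = 3
  s = 1
  (u (p) (s)) = u(3, 1) = 0
  p = 3
  (k (p)) = k(3,) = 0
  p = 3
  s = 1
  (u (p) (s)) = u(3, 1) = 0
  (g (k (p)) (u (p) (s))) = g(0, 0) = 2
  p = 3
  (g (g (k (p)) (u (p) (s))) (p)) = g(2, 3) = 2
  (u (u (p) (s)) (g (g (k (p)) (u (p) (s))) (p))) = u(0, 2) = 2
  (k (u (u (p) (s)) (g (g (k (p)) (u (p) (s))) (p)))) = k(2,) = 2

value = 2


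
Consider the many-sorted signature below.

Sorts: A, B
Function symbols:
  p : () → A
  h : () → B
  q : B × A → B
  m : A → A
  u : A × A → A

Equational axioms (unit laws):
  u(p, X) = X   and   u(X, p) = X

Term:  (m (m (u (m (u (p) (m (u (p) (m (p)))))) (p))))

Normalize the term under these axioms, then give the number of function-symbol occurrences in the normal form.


size = 6

1. (m (m (u (m (u (p) (m (u (p) (m (p)))))) (p))))  →  (m (m (m (u (p) (m (u (p) (m (p))))))))
2. (m (m (m (u (p) (m (u (p) (m (p))))))))  →  (m (m (m (m (u (p) (m (p)))))))
3. (m (m (m (m (u (p) (m (p)))))))  →  (m (m (m (m (m (p))))))
normal form: (m (m (m (m (m (p))))))


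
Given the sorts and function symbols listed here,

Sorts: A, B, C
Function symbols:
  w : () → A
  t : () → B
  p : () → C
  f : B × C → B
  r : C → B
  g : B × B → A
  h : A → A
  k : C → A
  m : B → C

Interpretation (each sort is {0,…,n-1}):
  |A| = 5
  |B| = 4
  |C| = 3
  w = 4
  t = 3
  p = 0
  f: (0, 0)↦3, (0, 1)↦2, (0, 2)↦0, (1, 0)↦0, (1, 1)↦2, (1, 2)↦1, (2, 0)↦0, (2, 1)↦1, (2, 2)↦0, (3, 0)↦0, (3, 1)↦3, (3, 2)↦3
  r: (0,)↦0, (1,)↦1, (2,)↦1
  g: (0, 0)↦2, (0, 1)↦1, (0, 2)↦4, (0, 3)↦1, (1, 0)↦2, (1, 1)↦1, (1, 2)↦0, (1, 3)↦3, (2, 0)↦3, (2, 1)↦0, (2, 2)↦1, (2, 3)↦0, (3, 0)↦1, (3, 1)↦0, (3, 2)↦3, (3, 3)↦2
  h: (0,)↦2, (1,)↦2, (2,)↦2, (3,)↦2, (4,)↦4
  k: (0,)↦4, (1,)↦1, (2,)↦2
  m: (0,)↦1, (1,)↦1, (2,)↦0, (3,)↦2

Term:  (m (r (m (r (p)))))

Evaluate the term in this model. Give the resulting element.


  p = 0
  (r (p)) = r(0,) = 0
  (m (r (p))) = m(0,) = 1
  (r (m (r (p)))) = r(1,) = 1
  (m (r (m (r (p))))) = m(1,) = 1

value = 1


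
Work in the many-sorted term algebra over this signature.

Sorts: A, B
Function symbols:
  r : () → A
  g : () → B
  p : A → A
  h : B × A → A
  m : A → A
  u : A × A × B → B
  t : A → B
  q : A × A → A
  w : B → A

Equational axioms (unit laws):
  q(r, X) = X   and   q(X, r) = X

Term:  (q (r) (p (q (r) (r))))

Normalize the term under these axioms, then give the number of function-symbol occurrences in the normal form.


1. (q (r) (p (q (r) (r))))  →  (p (q (r) (r)))
2. (p (q (r) (r)))  →  (p (r))
normal form: (p (r))

size = 2


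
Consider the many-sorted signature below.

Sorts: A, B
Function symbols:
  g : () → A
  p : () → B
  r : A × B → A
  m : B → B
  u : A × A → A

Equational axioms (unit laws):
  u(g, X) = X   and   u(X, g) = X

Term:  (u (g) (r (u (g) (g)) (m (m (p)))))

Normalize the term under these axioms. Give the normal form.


normal form = (r (g) (m (m (p))))

1. (u (g) (r (u (g) (g)) (m (m (p)))))  →  (r (u (g) (g)) (m (m (p))))
2. (r (u (g) (g)) (m (m (p))))  →  (r (g) (m (m (p))))


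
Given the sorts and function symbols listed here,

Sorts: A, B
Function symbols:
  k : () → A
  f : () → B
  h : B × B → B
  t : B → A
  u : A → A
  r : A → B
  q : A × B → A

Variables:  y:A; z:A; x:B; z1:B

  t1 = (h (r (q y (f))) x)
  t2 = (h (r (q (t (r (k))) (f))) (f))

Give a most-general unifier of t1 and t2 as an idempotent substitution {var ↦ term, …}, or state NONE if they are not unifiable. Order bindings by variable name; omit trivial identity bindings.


{x ↦ (f), y ↦ (t (r (k)))}


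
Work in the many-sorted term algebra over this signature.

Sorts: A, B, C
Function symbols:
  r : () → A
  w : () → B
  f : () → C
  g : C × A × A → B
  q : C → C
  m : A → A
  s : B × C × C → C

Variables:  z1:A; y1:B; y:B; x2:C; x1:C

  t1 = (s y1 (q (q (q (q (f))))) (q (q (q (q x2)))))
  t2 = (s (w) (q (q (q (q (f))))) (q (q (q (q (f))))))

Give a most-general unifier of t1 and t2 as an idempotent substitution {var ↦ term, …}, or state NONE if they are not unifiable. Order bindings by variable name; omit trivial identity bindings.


{x2 ↦ (f), y1 ↦ (w)}


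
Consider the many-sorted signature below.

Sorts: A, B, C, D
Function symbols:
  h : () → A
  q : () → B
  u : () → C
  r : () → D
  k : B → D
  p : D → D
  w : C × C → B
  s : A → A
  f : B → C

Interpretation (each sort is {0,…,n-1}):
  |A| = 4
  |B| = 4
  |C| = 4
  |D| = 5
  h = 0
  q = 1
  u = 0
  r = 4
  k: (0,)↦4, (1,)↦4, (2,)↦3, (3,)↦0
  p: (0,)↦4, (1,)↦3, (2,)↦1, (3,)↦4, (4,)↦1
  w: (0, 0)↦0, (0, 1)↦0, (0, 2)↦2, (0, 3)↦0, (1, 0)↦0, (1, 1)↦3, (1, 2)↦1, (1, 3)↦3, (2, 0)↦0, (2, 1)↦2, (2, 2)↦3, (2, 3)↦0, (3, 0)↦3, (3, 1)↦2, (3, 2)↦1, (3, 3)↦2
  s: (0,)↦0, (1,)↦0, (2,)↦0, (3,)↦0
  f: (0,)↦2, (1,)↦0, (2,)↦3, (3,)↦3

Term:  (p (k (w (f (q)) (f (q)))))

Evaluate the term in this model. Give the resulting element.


  q = 1
  (f (q)) = f(1,) = 0
  q = 1
  (f (q)) = f(1,) = 0
  (w (f (q)) (f (q))) = w(0, 0) = 0
  (k (w (f (q)) (f (q)))) = k(0,) = 4
  (p (k (w (f (q)) (f (q))))) = p(4,) = 1

value = 1


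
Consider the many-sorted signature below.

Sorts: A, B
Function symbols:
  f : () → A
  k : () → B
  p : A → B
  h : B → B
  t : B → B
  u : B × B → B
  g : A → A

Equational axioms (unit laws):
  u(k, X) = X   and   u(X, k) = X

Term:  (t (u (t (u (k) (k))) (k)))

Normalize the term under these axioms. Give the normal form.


1. (t (u (t (u (k) (k))) (k)))  →  (t (t (u (k) (k))))
2. (t (t (u (k) (k))))  →  (t (t (k)))

normal form = (t (t (k)))


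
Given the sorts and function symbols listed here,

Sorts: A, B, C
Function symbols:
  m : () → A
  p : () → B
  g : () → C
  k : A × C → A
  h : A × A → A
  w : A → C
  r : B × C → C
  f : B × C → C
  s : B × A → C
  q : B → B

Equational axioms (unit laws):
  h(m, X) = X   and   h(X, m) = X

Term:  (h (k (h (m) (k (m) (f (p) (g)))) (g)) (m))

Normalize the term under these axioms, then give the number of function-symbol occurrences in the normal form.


size = 7

1. (h (k (h (m) (k (m) (f (p) (g)))) (g)) (m))  →  (k (h (m) (k (m) (f (p) (g)))) (g))
2. (k (h (m) (k (m) (f (p) (g)))) (g))  →  (k (k (m) (f (p) (g))) (g))
normal form: (k (k (m) (f (p) (g))) (g))


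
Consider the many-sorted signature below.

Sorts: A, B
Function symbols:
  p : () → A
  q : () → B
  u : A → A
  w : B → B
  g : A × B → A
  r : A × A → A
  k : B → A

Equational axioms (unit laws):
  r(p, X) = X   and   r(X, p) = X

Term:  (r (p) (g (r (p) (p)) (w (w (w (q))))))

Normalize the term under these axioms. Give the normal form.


normal form = (g (p) (w (w (w (q)))))

1. (r (p) (g (r (p) (p)) (w (w (w (q))))))  →  (g (r (p) (p)) (w (w (w (q)))))
2. (g (r (p) (p)) (w (w (w (q)))))  →  (g (p) (w (w (w (q)))))


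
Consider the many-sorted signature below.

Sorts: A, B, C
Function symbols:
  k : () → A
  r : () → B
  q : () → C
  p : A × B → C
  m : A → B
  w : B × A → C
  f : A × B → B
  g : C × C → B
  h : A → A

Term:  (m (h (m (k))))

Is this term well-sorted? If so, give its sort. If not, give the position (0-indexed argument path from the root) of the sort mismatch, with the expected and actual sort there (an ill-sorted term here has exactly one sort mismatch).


      (k) : A
    (m (k)) : B
  (h (m (k))) : ✗ arg 0 at [0, 0] has sort B, expected A

ill-sorted at position [0, 0]: expected A, got B


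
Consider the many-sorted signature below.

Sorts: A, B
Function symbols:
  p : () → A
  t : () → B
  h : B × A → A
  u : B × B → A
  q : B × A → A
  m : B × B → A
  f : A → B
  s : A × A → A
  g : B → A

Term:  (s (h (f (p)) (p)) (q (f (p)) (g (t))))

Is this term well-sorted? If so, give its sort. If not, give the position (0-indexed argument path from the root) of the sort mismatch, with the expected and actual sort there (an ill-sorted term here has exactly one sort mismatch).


      (p) : A
    (f (p)) : B
    (p) : A
  (h (f (p)) (p)) : A
      (p) : A
    (f (p)) : B
      (t) : B
    (g (t)) : A
  (q (f (p)) (g (t))) : A
(s (h (f (p)) (p)) (q (f (p)) (g (t)))) : A

well-sorted; sort = A


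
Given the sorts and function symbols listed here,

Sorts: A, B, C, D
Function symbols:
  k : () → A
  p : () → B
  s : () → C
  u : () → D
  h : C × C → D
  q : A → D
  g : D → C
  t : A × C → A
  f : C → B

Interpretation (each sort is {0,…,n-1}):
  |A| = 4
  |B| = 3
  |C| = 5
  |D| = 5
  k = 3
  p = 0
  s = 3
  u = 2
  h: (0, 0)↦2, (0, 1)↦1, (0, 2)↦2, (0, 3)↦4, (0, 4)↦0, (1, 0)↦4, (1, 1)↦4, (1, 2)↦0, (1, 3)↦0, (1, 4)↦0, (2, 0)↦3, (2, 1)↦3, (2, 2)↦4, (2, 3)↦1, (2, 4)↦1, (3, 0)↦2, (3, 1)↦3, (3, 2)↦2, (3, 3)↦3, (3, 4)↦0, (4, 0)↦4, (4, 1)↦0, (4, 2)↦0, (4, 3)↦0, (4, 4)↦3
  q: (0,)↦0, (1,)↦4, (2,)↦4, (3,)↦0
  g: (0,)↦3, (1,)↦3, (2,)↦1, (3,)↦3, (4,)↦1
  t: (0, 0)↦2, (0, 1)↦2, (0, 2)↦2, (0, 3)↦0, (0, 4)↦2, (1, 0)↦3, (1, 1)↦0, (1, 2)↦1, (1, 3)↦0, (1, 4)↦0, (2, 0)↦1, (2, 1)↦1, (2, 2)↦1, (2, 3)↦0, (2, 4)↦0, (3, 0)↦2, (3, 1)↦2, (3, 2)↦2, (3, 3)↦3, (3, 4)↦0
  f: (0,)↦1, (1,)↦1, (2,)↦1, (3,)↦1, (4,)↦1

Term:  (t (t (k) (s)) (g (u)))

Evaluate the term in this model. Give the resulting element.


  k = 3
  s = 3
  (t (k) (s)) = t(3, 3) = 3
  u = 2
  (g (u)) = g(2,) = 1
  (t (t (k) (s)) (g (u))) = t(3, 1) = 2

value = 2


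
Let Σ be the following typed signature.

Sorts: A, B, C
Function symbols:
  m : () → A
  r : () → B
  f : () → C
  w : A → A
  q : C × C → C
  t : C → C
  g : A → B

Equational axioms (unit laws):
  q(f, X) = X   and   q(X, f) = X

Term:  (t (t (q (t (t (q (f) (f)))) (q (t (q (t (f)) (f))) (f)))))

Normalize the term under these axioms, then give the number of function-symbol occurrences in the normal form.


1. (t (t (q (t (t (q (f) (f)))) (q (t (q (t (f)) (f))) (f)))))  →  (t (t (q (t (t (f))) (q (t (q (t (f)) (f))) (f)))))
2. (t (t (q (t (t (f))) (q (t (q (t (f)) (f))) (f)))))  →  (t (t (q (t (t (f))) (t (q (t (f)) (f))))))
3. (t (t (q (t (t (f))) (t (q (t (f)) (f))))))  →  (t (t (q (t (t (f))) (t (t (f))))))
normal form: (t (t (q (t (t (f))) (t (t (f))))))

size = 9


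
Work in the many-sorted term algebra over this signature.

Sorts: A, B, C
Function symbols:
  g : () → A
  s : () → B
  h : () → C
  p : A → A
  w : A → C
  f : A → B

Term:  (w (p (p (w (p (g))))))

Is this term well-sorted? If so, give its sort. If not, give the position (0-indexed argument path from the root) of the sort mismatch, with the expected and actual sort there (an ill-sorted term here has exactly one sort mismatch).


ill-sorted at position [0, 0, 0]: expected A, got C

          (g) : A
        (p (g)) : A
      (w (p (g))) : C
    (p (w (p (g)))) : ✗ arg 0 at [0, 0, 0] has sort C, expected A


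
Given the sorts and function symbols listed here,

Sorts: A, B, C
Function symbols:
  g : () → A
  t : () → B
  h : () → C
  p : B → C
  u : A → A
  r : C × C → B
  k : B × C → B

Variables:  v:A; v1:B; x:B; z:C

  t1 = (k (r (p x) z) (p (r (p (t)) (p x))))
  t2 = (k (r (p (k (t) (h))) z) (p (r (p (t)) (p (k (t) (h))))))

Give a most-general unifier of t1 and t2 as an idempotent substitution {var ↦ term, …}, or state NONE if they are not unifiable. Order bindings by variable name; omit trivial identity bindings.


{x ↦ (k (t) (h))}


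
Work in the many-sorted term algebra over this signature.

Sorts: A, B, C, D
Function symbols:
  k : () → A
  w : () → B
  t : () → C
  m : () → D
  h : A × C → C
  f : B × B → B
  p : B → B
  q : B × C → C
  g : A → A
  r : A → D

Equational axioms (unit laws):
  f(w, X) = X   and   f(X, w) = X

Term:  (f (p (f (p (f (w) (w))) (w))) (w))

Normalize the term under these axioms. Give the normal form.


1. (f (p (f (p (f (w) (w))) (w))) (w))  →  (p (f (p (f (w) (w))) (w)))
2. (p (f (p (f (w) (w))) (w)))  →  (p (p (f (w) (w))))
3. (p (p (f (w) (w))))  →  (p (p (w)))

normal form = (p (p (w)))


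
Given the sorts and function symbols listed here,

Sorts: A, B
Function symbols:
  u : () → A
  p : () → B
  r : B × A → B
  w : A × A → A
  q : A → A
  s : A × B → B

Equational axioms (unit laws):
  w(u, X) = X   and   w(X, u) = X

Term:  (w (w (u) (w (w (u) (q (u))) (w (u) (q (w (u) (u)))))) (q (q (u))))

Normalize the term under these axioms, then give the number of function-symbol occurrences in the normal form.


size = 9

1. (w (w (u) (w (w (u) (q (u))) (w (u) (q (w (u) (u)))))) (q (q (u))))  →  (w (w (w (u) (q (u))) (w (u) (q (w (u) (u))))) (q (q (u))))
2. (w (w (w (u) (q (u))) (w (u) (q (w (u) (u))))) (q (q (u))))  →  (w (w (q (u)) (w (u) (q (w (u) (u))))) (q (q (u))))
3. (w (w (q (u)) (w (u) (q (w (u) (u))))) (q (q (u))))  →  (w (w (q (u)) (q (w (u) (u)))) (q (q (u))))
4. (w (w (q (u)) (q (w (u) (u)))) (q (q (u))))  →  (w (w (q (u)) (q (u))) (q (q (u))))
normal form: (w (w (q (u)) (q (u))) (q (q (u))))


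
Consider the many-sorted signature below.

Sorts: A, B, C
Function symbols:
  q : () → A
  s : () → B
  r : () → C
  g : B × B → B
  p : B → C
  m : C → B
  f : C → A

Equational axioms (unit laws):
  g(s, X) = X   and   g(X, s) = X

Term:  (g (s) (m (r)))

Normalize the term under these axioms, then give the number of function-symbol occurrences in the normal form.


1. (g (s) (m (r)))  →  (m (r))
normal form: (m (r))

size = 2


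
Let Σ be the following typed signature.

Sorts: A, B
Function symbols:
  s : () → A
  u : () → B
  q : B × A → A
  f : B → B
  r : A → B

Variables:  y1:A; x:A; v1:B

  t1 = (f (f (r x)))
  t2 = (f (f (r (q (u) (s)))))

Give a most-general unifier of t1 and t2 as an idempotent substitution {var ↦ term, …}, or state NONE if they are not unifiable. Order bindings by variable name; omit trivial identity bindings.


{x ↦ (q (u) (s))}


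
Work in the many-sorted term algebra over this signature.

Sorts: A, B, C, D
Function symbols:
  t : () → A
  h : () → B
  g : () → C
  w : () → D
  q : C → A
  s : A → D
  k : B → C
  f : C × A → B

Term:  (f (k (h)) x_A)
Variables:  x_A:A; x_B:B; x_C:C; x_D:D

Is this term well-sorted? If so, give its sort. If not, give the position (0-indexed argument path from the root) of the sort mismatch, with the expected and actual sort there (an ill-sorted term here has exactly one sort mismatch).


well-sorted; sort = B

    (h) : B
  (k (h)) : C
  x_A : A
(f (k (h)) x_A) : B


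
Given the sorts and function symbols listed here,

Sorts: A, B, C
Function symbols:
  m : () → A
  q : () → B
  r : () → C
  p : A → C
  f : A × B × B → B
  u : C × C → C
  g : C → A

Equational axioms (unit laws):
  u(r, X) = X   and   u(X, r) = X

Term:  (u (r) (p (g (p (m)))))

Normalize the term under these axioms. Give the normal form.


normal form = (p (g (p (m))))

1. (u (r) (p (g (p (m)))))  →  (p (g (p (m))))


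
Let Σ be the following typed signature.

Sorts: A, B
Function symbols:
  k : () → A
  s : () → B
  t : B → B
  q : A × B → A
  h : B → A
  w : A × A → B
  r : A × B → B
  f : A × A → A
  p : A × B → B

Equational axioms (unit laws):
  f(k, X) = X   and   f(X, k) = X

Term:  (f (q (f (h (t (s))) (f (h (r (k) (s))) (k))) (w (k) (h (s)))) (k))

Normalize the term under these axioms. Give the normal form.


normal form = (q (f (h (t (s))) (h (r (k) (s)))) (w (k) (h (s))))

1. (f (q (f (h (t (s))) (f (h (r (k) (s))) (k))) (w (k) (h (s)))) (k))  →  (q (f (h (t (s))) (f (h (r (k) (s))) (k))) (w (k) (h (s))))
2. (q (f (h (t (s))) (f (h (r (k) (s))) (k))) (w (k) (h (s))))  →  (q (f (h (t (s))) (h (r (k) (s)))) (w (k) (h (s))))


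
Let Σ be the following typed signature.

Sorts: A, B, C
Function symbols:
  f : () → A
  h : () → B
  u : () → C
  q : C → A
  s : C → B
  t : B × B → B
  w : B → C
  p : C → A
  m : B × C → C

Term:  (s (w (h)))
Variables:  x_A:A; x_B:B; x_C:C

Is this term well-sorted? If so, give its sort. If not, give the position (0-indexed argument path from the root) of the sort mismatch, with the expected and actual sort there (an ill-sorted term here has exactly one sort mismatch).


    (h) : B
  (w (h)) : C
(s (w (h))) : B

well-sorted; sort = B


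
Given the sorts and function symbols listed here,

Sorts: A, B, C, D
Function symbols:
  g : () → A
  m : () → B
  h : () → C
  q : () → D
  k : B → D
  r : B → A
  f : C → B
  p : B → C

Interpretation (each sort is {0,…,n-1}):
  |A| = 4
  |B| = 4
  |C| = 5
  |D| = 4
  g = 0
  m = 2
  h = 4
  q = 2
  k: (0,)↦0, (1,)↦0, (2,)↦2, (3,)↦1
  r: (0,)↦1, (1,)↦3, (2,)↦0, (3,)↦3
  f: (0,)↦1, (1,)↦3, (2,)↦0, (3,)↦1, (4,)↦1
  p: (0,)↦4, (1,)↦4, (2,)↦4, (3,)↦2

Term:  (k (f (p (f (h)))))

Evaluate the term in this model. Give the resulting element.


value = 0

  h = 4
  (f (h)) = f(4,) = 1
  (p (f (h))) = p(1,) = 4
  (f (p (f (h)))) = f(4,) = 1
  (k (f (p (f (h))))) = k(1,) = 0


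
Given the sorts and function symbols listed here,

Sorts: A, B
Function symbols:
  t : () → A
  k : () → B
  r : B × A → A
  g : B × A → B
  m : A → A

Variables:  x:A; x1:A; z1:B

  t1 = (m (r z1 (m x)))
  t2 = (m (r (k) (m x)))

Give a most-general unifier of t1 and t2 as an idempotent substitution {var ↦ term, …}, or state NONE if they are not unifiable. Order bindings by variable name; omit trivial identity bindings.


{z1 ↦ (k)}


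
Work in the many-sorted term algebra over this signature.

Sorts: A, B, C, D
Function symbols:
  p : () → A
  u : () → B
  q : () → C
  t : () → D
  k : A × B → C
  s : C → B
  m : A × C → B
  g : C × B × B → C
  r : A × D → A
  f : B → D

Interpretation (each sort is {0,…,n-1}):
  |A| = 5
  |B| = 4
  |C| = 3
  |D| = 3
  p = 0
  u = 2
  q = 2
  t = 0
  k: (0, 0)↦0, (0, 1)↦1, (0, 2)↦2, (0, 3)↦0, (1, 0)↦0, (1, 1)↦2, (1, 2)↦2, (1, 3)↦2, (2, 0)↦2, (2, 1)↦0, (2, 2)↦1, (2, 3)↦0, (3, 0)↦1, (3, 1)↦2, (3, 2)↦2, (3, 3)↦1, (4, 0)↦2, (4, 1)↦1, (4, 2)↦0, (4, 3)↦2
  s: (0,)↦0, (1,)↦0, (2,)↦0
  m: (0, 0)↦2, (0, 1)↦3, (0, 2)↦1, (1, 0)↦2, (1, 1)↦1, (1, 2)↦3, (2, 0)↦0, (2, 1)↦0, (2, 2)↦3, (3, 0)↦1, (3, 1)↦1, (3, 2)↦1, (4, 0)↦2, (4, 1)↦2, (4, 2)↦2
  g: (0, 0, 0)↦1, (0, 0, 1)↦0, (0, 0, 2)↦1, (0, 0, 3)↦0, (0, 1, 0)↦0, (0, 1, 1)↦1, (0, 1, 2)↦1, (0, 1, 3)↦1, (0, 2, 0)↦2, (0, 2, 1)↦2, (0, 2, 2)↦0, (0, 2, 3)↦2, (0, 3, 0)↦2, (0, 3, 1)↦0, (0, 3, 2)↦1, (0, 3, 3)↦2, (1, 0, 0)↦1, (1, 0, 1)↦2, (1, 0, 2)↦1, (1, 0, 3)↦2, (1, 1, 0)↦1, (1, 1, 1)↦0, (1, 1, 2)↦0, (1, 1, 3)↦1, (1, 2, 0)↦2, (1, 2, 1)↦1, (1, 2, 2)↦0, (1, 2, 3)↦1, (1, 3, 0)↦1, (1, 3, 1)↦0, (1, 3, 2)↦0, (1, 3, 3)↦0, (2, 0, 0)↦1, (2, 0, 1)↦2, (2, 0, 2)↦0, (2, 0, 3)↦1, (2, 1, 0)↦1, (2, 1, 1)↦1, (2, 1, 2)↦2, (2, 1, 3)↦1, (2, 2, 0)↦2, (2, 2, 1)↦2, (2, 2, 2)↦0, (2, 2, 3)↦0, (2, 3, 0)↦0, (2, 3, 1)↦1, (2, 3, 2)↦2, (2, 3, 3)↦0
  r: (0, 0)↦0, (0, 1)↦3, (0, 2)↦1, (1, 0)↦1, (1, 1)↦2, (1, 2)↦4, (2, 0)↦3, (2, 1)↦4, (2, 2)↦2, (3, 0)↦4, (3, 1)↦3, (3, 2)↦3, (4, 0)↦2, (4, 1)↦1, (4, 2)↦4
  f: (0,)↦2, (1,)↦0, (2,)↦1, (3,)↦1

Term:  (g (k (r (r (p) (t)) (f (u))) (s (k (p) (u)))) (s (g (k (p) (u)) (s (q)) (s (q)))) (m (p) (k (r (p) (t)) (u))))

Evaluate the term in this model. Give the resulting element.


  p = 0
  t = 0
  (r (p) (t)) = r(0, 0) = 0
  u = 2
  (f (u)) = f(2,) = 1
  (r (r (p) (t)) (f (u))) = r(0, 1) = 3
  p = 0
  u = 2
  (k (p) (u)) = k(0, 2) = 2
  (s (k (p) (u))) = s(2,) = 0
  (k (r (r (p) (t)) (f (u))) (s (k (p) (u)))) = k(3, 0) = 1
  p = 0
  u = 2
  (k (p) (u)) = k(0, 2) = 2
  q = 2
  (s (q)) = s(2,) = 0
  q = 2
  (s (q)) = s(2,) = 0
  (g (k (p) (u)) (s (q)) (s (q))) = g(2, 0, 0) = 1
  (s (g (k (p) (u)) (s (q)) (s (q)))) = s(1,) = 0
  p = 0
  p = 0
  t = 0
  (r (p) (t)) = r(0, 0) = 0
  u = 2
  (k (r (p) (t)) (u)) = k(0, 2) = 2
  (m (p) (k (r (p) (t)) (u))) = m(0, 2) = 1
  (g (k (r (r (p) (t)) (f (u))) (s (k (p) (u)))) (s (g (k (p) (u)) (s (q)) (s (q)))) (m (p) (k (r (p) (t)) (u)))) = g(1, 0, 1) = 2

value = 2


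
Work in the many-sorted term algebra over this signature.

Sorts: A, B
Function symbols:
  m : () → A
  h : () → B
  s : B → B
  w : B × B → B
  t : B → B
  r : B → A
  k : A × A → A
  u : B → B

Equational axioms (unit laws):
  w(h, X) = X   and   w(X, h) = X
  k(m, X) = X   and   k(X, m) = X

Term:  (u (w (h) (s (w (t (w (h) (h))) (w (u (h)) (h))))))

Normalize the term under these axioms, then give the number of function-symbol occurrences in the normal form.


size = 7

1. (u (w (h) (s (w (t (w (h) (h))) (w (u (h)) (h))))))  →  (u (s (w (t (w (h) (h))) (w (u (h)) (h)))))
2. (u (s (w (t (w (h) (h))) (w (u (h)) (h)))))  →  (u (s (w (t (h)) (w (u (h)) (h)))))
3. (u (s (w (t (h)) (w (u (h)) (h)))))  →  (u (s (w (t (h)) (u (h)))))
normal form: (u (s (w (t (h)) (u (h)))))


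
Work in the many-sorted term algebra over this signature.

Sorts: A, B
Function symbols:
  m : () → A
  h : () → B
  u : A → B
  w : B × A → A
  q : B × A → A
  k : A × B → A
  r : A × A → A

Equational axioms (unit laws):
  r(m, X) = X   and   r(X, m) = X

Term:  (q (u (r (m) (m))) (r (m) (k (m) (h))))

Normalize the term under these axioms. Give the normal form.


1. (q (u (r (m) (m))) (r (m) (k (m) (h))))  →  (q (u (m)) (r (m) (k (m) (h))))
2. (q (u (m)) (r (m) (k (m) (h))))  →  (q (u (m)) (k (m) (h)))

normal form = (q (u (m)) (k (m) (h)))


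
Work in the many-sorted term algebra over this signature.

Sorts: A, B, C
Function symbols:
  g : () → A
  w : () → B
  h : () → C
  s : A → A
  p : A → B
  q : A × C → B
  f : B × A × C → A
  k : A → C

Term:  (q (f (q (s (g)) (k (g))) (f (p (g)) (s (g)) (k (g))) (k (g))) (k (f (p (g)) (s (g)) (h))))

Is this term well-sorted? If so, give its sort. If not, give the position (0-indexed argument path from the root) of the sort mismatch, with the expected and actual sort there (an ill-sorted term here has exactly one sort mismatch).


well-sorted; sort = B

        (g) : A
      (s (g)) : A
        (g) : A
      (k (g)) : C
    (q (s (g)) (k (g))) : B
        (g) : A
      (p (g)) : B
        (g) : A
      (s (g)) : A
        (g) : A
      (k (g)) : C
    (f (p (g)) (s (g)) (k (g))) : A
      (g) : A
    (k (g)) : C
  (f (q (s (g)) (k (g))) (f (p (g)) (s (g)) (k (g))) (k (g))) : A
        (g) : A
      (p (g)) : B
        (g) : A
      (s (g)) : A
      (h) : C
    (f (p (g)) (s (g)) (h)) : A
  (k (f (p (g)) (s (g)) (h))) : C
(q (f (q (s (g)) (k (g))) (f (p (g)) (s (g)) (k (g))) (k (g))) (k (f (p (g)) (s (g)) (h)))) : B


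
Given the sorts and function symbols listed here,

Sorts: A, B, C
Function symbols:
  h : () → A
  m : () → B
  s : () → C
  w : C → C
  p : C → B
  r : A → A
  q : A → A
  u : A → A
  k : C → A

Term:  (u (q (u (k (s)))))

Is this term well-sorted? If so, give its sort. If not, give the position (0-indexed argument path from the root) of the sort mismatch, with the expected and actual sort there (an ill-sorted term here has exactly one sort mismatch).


well-sorted; sort = A

        (s) : C
      (k (s)) : A
    (u (k (s))) : A
  (q (u (k (s)))) : A
(u (q (u (k (s))))) : A


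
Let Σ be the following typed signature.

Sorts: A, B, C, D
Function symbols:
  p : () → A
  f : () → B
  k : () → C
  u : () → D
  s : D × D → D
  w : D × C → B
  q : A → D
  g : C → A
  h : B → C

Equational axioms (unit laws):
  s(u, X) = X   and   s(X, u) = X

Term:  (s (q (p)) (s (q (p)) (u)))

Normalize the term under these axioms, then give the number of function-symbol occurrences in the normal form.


size = 5

1. (s (q (p)) (s (q (p)) (u)))  →  (s (q (p)) (q (p)))
normal form: (s (q (p)) (q (p)))


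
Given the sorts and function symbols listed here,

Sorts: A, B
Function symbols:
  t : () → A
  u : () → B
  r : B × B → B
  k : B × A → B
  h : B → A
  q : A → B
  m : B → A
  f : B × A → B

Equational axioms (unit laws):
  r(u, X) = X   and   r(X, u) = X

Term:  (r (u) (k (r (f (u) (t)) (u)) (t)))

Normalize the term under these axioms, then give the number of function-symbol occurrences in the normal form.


size = 5

1. (r (u) (k (r (f (u) (t)) (u)) (t)))  →  (k (r (f (u) (t)) (u)) (t))
2. (k (r (f (u) (t)) (u)) (t))  →  (k (f (u) (t)) (t))
normal form: (k (f (u) (t)) (t))


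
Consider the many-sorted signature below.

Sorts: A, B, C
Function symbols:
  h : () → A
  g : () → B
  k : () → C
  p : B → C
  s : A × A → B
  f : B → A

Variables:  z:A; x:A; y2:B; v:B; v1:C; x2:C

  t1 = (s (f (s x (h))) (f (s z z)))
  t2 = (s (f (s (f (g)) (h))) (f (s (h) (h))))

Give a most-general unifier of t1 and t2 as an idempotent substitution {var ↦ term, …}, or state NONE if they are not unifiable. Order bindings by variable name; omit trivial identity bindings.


{x ↦ (f (g)), z ↦ (h)}
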